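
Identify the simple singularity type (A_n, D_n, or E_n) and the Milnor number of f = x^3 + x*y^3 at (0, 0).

Type E_{7}, Milnor number mu = 7.

The Hessian of f at 0 has rank 0. Corank 2; j^3 = x^3 is a perfect cube, so E-series; the 4-jet and mu = 7 give E_7.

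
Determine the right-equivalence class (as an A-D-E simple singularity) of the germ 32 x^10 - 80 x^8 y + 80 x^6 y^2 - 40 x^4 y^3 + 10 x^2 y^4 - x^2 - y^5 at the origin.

A4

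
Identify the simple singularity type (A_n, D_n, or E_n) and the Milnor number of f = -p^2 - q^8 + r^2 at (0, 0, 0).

The Hessian of f at 0 has rank 2. Corank 1: A-series; mu = 7 gives A_7.

Type A_{7}, Milnor number mu = 7.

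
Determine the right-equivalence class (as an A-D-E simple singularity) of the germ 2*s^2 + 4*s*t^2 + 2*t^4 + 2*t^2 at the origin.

A1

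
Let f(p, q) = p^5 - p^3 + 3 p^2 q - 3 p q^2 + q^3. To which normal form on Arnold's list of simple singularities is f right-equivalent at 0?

E_{8}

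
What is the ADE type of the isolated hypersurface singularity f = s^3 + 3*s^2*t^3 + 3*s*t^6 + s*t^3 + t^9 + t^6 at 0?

E_{7}

The Hessian of f at 0 has rank 0. Corank 2; j^3 = s^3 is a perfect cube, so E-series; the 4-jet and mu = 7 give E_7.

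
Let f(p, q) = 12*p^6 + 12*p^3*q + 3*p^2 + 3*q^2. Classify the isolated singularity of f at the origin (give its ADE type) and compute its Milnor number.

Type A1, Milnor number mu = 1.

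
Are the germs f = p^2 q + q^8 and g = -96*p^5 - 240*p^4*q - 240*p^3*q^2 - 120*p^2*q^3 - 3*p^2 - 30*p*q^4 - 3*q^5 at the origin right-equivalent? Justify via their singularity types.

No.

The Hessian of f at 0 has rank 0. Corank 2; j^3 = p^2*q has shape L^2 M (L != M), so D-series; mu = 9 gives D_9. The Hessian of g at 0 has rank 1. Corank 1: A-series; mu = 4 gives A_4. f is D_9 but g is A_4, hence not right-equivalent.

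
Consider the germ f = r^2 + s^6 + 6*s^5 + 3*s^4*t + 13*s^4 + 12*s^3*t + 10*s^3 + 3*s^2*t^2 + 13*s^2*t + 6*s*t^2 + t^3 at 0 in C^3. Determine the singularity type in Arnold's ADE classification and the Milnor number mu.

Type D_{4}, Milnor number mu = 4.

The Hessian of f at 0 is [[0, 0, 0], [0, 0, 0], [0, 0, 2]] with rank 1, so corank 2. A Groebner basis of the Jacobian ideal J(f) in C{s,t,r} is {t^3, s^2 - 3*t^2/11, s*t + 6*t^2/11, r}; counting standard monomials gives mu = 4. Corank 2; j^3 = (2*s + t)*(5*s^2 + 4*s*t + t^2) splits into three distinct lines over C (the quadratic factor has nonzero discriminant), so D_4.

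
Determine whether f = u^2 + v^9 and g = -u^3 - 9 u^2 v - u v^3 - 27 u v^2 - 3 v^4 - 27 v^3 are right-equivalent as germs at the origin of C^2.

No.

The Hessian of f at 0 is [[2, 0], [0, 0]] with rank 1, so corank 1. A Groebner basis of the Jacobian ideal J(f) in C{u,v} is {v^8, u}; counting standard monomials gives mu = 8. Corank 1: A-series; mu = 8 gives A_8. The Hessian of g at 0 is [[0, 0], [0, 0]] with rank 0, so corank 2. A Groebner basis of the Jacobian ideal J(g) in C{u,v} is {u^3 + 9*u^2*v + 162*u^2 + 972*u*v + 1458*v^2, -9*u^2 + u*v^2 - 54*u*v - 81*v^2, 3*u^2 + 18*u*v + v^3 + 27*v^2}; counting standard monomials gives mu = 7. Corank 2; j^3 = -(u + 3*v)^3 is a perfect cube, so E-series; the 4-jet and mu = 7 give E_7. f is A_8 but g is E_7, hence not right-equivalent.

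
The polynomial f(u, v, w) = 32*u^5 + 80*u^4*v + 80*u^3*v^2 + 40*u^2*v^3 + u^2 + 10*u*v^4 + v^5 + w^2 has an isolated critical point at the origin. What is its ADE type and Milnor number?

Type A4, Milnor number mu = 4.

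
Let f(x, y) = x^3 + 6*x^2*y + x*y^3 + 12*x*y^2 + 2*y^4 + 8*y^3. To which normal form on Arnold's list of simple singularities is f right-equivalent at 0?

E_7

The Hessian of f at 0 is [[0, 0], [0, 0]] with rank 0, so corank 2. A Groebner basis of the Jacobian ideal J(f) in C{x,y} is {x^3 + 6*x^2*y + 48*x^2 + 192*x*y + 192*y^2, -6*x^2 + x*y^2 - 24*x*y - 24*y^2, 3*x^2 + 12*x*y + y^3 + 12*y^2}; counting standard monomials gives mu = 7. Corank 2; j^3 = (x + 2*y)^3 is a perfect cube, so E-series; the 4-jet and mu = 7 give E_7.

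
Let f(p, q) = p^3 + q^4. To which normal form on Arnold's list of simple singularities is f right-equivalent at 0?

E6

The Hessian of f at 0 has rank 0. Corank 2; j^3 = p^3 is a perfect cube, so E-series; the 4-jet and mu = 6 give E_6.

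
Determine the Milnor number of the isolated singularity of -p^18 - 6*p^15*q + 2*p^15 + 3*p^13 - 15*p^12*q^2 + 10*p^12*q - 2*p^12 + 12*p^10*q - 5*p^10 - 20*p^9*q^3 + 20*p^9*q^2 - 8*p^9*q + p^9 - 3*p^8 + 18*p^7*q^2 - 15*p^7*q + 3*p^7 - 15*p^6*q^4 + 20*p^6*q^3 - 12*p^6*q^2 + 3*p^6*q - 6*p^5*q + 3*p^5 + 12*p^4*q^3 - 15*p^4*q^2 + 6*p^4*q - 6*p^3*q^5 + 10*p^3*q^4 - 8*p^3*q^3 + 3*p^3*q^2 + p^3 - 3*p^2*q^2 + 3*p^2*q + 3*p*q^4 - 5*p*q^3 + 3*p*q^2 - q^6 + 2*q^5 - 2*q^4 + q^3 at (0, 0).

7

The Hessian of f at 0 has rank 0. Corank 2; j^3 = (p + q)^3 is a perfect cube, so E-series; the 4-jet and mu = 7 give E_7.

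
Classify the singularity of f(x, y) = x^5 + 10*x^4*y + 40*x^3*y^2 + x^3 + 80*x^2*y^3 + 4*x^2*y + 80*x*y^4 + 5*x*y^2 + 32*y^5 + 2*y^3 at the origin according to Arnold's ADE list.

D_{6}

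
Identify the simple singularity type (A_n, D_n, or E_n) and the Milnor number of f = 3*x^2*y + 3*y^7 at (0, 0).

Type D8, Milnor number mu = 8.

The Hessian of f at 0 has rank 0. Corank 2; j^3 = 3*x^2*y has shape L^2 M (L != M), so D-series; mu = 8 gives D_8.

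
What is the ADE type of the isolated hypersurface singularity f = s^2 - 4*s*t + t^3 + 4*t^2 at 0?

The Hessian of f at 0 is [[2, -4], [-4, 8]] with rank 1, so corank 1. A Groebner basis of the Jacobian ideal J(f) in C{s,t} is {t^2, s - 2*t}; counting standard monomials gives mu = 2. Corank 1: A-series; mu = 2 gives A_2.

A_{2}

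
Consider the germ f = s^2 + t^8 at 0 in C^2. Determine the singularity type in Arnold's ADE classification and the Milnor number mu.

Type A7, Milnor number mu = 7.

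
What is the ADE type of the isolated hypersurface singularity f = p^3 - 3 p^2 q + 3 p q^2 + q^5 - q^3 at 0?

E8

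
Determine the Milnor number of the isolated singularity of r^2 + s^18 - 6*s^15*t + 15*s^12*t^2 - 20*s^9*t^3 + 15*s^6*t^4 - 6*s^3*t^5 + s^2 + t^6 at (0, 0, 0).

The Hessian of f at 0 is [[2, 0, 0], [0, 0, 0], [0, 0, 2]] with rank 2, so corank 1. A Groebner basis of the Jacobian ideal J(f) in C{s,t,r} is {t^5, s, r}; counting standard monomials gives mu = 5. Corank 1: A-series; mu = 5 gives A_5.

5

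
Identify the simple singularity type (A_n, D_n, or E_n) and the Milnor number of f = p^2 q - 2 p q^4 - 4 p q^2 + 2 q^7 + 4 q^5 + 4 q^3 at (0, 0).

The Hessian of f at 0 has rank 0. Corank 2; j^3 = q*(p - 2*q)^2 has shape L^2 M (L != M), so D-series; mu = 8 gives D_8.

Type D_{8}, Milnor number mu = 8.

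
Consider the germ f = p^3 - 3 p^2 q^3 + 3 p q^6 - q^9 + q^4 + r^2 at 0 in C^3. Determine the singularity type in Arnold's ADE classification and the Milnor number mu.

Type E_{6}, Milnor number mu = 6.

The Hessian of f at 0 has rank 1. Corank 2; j^3 = p^3 is a perfect cube, so E-series; the 4-jet and mu = 6 give E_6.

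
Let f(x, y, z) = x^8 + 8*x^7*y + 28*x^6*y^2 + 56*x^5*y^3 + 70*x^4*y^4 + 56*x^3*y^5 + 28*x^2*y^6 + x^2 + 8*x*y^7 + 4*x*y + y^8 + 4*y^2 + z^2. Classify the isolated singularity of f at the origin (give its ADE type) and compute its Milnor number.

The Hessian of f at 0 is [[2, 4, 0], [4, 8, 0], [0, 0, 2]] with rank 2, so corank 1. A Groebner basis of the Jacobian ideal J(f) in C{x,y,z} is {y^7, x + 2*y, z}; counting standard monomials gives mu = 7. Corank 1: A-series; mu = 7 gives A_7.

Type A_{7}, Milnor number mu = 7.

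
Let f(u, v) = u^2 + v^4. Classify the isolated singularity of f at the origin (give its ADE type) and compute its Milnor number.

Type A_3, Milnor number mu = 3.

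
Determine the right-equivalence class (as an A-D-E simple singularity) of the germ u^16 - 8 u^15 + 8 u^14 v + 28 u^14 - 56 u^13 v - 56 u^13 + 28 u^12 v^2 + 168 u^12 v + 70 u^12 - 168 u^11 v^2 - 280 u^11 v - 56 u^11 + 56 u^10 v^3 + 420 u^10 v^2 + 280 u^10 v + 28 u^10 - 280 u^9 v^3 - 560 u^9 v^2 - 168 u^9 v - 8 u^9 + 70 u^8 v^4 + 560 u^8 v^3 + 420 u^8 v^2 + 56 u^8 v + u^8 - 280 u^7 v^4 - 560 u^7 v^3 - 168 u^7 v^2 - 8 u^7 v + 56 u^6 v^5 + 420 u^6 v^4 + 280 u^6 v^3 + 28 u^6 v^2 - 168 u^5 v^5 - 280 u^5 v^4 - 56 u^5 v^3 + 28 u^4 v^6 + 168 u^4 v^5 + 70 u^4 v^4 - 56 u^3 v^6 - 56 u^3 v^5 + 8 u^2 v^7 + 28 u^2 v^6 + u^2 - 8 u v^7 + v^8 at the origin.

A7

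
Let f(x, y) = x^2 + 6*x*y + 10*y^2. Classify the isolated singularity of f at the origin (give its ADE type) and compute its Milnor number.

The Hessian of f at 0 has rank 2. Corank 0: nondegenerate Morse point, so A_1.

Type A_{1}, Milnor number mu = 1.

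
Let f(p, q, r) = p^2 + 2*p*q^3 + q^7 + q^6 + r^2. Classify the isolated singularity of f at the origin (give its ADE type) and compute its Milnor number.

Type A_{6}, Milnor number mu = 6.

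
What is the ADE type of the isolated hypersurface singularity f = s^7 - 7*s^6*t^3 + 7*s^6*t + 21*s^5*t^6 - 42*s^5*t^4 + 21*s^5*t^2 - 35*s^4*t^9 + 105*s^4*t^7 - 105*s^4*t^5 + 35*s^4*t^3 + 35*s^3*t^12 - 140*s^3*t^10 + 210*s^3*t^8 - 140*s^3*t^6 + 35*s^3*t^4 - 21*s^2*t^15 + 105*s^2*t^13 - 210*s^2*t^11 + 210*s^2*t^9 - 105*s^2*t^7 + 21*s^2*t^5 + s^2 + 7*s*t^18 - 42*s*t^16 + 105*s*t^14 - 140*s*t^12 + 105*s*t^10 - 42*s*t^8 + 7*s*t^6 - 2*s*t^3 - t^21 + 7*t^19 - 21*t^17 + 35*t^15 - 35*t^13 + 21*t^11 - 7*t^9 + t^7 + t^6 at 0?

The Hessian of f at 0 is [[2, 0], [0, 0]] with rank 1, so corank 1. A Groebner basis of the Jacobian ideal J(f) in C{s,t} is {-s + t^3, s^2}; counting standard monomials gives mu = 6. Corank 1: A-series; mu = 6 gives A_6.

A_{6}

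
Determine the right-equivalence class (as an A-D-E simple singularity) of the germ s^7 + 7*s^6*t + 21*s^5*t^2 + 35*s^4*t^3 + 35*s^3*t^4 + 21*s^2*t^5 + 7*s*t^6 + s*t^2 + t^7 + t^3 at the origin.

D_8

The Hessian of f at 0 is [[0, 0], [0, 0]] with rank 0, so corank 2. A Groebner basis of the Jacobian ideal J(f) in C{s,t} is {s^6 + t^2/7, t^3, s*t + t^2}; counting standard monomials gives mu = 8. Corank 2; j^3 = t^2*(s + t) has shape L^2 M (L != M), so D-series; mu = 8 gives D_8.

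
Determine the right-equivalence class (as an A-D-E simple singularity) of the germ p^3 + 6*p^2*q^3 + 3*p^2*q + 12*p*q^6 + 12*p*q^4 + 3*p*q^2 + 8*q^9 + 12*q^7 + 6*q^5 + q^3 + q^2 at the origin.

The Hessian of f at 0 has rank 1. Corank 1: A-series; mu = 2 gives A_2.

A_{2}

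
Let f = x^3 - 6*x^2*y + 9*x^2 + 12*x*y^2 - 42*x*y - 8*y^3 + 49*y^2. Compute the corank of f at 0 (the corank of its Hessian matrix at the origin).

The Hessian at 0 is [[18, -42], [-42, 98]] of rank 1; hence corank 1.

1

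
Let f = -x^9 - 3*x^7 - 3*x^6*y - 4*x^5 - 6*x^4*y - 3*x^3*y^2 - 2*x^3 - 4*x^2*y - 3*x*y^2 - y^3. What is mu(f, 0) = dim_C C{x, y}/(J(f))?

The Hessian of f at 0 is [[0, 0], [0, 0]] with rank 0, so corank 2. A Groebner basis of the Jacobian ideal J(f) in C{x,y} is {y^3, x^2 - 3*y^2/2, x*y + 3*y^2/2}; counting standard monomials gives mu = 4. Corank 2; j^3 = -(x + y)*(2*x^2 + 2*x*y + y^2) splits into three distinct lines over C (the quadratic factor has nonzero discriminant), so D_4.

4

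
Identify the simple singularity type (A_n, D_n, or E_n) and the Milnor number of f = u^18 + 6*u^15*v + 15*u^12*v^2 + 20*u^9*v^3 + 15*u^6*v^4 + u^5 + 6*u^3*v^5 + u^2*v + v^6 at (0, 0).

The Hessian of f at 0 has rank 0. Corank 2; j^3 = u^2*v has shape L^2 M (L != M), so D-series; mu = 7 gives D_7.

Type D_7, Milnor number mu = 7.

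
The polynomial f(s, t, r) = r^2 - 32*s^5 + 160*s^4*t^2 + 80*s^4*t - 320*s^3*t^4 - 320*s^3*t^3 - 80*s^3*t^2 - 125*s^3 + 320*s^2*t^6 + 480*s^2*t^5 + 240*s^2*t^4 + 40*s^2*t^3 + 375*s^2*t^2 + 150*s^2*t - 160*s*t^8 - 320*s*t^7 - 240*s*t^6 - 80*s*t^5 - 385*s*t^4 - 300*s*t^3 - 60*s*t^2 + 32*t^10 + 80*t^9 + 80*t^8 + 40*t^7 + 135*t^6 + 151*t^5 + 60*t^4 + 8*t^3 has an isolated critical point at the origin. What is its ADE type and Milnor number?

Type E8, Milnor number mu = 8.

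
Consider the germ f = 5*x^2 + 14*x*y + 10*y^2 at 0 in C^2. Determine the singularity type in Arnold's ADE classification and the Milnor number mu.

Type A_1, Milnor number mu = 1.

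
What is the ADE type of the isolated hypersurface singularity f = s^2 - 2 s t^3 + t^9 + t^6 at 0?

The Hessian of f at 0 has rank 1. Corank 1: A-series; mu = 8 gives A_8.

A8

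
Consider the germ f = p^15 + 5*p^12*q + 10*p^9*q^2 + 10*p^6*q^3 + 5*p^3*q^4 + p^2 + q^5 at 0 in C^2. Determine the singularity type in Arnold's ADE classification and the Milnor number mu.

The Hessian of f at 0 is [[2, 0], [0, 0]] with rank 1, so corank 1. A Groebner basis of the Jacobian ideal J(f) in C{p,q} is {q^4, p}; counting standard monomials gives mu = 4. Corank 1: A-series; mu = 4 gives A_4.

Type A4, Milnor number mu = 4.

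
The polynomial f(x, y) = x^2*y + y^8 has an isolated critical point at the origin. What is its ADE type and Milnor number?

Type D9, Milnor number mu = 9.

The Hessian of f at 0 has rank 0. Corank 2; j^3 = x^2*y has shape L^2 M (L != M), so D-series; mu = 9 gives D_9.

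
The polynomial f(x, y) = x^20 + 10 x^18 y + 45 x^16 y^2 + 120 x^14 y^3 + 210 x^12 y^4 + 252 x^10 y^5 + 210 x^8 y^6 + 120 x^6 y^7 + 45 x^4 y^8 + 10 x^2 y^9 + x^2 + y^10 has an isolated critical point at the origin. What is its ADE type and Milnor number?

Type A_{9}, Milnor number mu = 9.

The Hessian of f at 0 has rank 1. Corank 1: A-series; mu = 9 gives A_9.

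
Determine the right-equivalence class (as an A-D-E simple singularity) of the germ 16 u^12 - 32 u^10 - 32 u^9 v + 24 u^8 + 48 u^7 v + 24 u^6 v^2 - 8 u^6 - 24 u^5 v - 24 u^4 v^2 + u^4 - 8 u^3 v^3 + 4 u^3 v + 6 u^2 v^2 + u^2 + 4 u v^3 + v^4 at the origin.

A_{3}

The Hessian of f at 0 is [[2, 0], [0, 0]] with rank 1, so corank 1. A Groebner basis of the Jacobian ideal J(f) in C{u,v} is {v^3, u}; counting standard monomials gives mu = 3. Corank 1: A-series; mu = 3 gives A_3.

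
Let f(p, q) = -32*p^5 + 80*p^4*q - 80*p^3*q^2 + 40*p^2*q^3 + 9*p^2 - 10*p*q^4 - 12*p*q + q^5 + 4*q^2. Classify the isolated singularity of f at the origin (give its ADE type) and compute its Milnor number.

The Hessian of f at 0 has rank 1. Corank 1: A-series; mu = 4 gives A_4.

Type A_4, Milnor number mu = 4.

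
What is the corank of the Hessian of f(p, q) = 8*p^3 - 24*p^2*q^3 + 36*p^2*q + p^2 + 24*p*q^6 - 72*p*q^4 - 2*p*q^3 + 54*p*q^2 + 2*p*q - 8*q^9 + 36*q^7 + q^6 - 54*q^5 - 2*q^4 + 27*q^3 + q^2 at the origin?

1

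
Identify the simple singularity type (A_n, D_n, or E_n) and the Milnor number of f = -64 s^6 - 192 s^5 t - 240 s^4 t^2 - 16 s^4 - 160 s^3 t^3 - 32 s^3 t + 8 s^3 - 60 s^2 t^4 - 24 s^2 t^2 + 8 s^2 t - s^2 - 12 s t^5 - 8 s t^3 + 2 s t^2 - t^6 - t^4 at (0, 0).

The Hessian of f at 0 has rank 1. Corank 1: A-series; mu = 5 gives A_5.

Type A_5, Milnor number mu = 5.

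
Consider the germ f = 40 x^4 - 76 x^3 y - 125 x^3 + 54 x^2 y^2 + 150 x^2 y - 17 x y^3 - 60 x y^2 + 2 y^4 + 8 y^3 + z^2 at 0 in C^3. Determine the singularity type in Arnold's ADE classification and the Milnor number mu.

Type E_7, Milnor number mu = 7.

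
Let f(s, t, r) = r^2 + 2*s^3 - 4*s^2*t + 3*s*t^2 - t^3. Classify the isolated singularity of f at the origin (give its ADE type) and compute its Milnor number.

The Hessian of f at 0 is [[0, 0, 0], [0, 0, 0], [0, 0, 2]] with rank 1, so corank 2. A Groebner basis of the Jacobian ideal J(f) in C{s,t,r} is {t^3, s^2 - 3*t^2/2, s*t - 3*t^2/2, r}; counting standard monomials gives mu = 4. Corank 2; j^3 = (s - t)*(2*s^2 - 2*s*t + t^2) splits into three distinct lines over C (the quadratic factor has nonzero discriminant), so D_4.

Type D4, Milnor number mu = 4.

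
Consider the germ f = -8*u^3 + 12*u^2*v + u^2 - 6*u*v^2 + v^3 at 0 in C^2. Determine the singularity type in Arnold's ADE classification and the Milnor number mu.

Type A2, Milnor number mu = 2.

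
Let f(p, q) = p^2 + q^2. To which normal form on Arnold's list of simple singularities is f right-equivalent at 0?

A_{1}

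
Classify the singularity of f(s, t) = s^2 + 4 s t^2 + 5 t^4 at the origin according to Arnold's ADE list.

The Hessian of f at 0 has rank 1. Corank 1: A-series; mu = 3 gives A_3.

A_{3}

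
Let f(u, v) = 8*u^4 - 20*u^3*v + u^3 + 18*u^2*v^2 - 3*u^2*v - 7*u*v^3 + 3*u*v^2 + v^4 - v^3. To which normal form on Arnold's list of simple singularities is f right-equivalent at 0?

E_7

The Hessian of f at 0 has rank 0. Corank 2; j^3 = (u - v)^3 is a perfect cube, so E-series; the 4-jet and mu = 7 give E_7.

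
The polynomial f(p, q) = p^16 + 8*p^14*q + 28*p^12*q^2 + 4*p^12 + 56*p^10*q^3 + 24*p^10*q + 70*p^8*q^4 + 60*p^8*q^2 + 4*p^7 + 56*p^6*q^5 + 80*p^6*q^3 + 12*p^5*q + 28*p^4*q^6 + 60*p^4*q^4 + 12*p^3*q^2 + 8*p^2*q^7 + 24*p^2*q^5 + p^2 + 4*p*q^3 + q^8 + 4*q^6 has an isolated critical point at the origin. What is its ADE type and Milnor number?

Type A_{7}, Milnor number mu = 7.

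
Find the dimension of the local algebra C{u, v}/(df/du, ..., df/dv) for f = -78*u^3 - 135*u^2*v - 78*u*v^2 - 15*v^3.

4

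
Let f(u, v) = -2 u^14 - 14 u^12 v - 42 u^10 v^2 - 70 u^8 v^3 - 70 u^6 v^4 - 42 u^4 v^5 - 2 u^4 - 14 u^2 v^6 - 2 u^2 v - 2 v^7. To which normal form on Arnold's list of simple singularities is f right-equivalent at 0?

D_8

The Hessian of f at 0 is [[0, 0], [0, 0]] with rank 0, so corank 2. A Groebner basis of the Jacobian ideal J(f) in C{u,v} is {u^2/7 + v^6, u^3, u*v}; counting standard monomials gives mu = 8. Corank 2; j^3 = -2*u^2*v has shape L^2 M (L != M), so D-series; mu = 8 gives D_8.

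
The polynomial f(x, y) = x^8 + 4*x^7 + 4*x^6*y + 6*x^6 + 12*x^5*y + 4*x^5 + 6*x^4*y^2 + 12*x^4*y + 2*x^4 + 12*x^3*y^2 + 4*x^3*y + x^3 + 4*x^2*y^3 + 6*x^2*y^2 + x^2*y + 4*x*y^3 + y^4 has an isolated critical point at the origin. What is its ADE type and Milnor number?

Type D_5, Milnor number mu = 5.

The Hessian of f at 0 has rank 0. Corank 2; j^3 = x^2*(x + y) has shape L^2 M (L != M), so D-series; mu = 5 gives D_5.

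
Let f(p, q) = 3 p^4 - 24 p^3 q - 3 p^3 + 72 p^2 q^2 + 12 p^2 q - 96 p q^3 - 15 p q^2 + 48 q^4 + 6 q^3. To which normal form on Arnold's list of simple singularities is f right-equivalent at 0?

The Hessian of f at 0 is [[0, 0], [0, 0]] with rank 0, so corank 2. A Groebner basis of the Jacobian ideal J(f) in C{p,q} is {p*q^2 + p*q/4 - q^2/4, p*q/4 + q^3 - q^2/4, p^2 - 3*p*q + 2*q^2}; counting standard monomials gives mu = 5. Corank 2; j^3 = -3*(p - 2*q)*(p - q)^2 has shape L^2 M (L != M), so D-series; mu = 5 gives D_5.

D_5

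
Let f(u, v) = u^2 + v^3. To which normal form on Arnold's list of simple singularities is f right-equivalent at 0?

A_2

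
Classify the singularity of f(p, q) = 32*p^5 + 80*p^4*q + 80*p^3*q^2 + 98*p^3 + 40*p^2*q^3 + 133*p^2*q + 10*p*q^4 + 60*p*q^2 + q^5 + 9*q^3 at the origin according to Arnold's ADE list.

D_6

The Hessian of f at 0 has rank 0. Corank 2; j^3 = (2*p + q)*(7*p + 3*q)^2 has shape L^2 M (L != M), so D-series; mu = 6 gives D_6.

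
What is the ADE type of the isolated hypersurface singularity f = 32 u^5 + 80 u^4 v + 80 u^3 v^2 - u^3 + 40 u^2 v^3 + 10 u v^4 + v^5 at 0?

E_8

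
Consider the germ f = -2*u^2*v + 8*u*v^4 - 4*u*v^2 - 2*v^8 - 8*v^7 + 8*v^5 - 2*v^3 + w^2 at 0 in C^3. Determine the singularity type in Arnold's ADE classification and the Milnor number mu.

The Hessian of f at 0 has rank 1. Corank 2; j^3 = -2*v*(u + v)^2 has shape L^2 M (L != M), so D-series; mu = 9 gives D_9.

Type D9, Milnor number mu = 9.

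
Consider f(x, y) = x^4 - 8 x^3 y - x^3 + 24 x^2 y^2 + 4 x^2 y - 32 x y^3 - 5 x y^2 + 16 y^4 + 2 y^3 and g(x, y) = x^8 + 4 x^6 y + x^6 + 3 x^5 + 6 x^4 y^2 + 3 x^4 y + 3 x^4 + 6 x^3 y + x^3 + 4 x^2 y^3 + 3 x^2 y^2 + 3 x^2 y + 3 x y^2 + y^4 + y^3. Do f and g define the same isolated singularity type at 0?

No.

The Hessian of f at 0 is [[0, 0], [0, 0]] with rank 0, so corank 2. A Groebner basis of the Jacobian ideal J(f) in C{x,y} is {x*y^2 + x*y/4 - y^2/4, x*y/4 + y^3 - y^2/4, x^2 - 3*x*y + 2*y^2}; counting standard monomials gives mu = 5. Corank 2; j^3 = -(x - 2*y)*(x - y)^2 has shape L^2 M (L != M), so D-series; mu = 5 gives D_5. The Hessian of g at 0 is [[0, 0], [0, 0]] with rank 0, so corank 2. A Groebner basis of the Jacobian ideal J(g) in C{x,y} is {x^3 + 3*x^2/2 + 3*x*y + 3*y^2/2, x^2*y - x^2 - 2*x*y - y^2, x^2/2 + x*y^2 + x*y + y^2/2, y^3}; counting standard monomials gives mu = 6. Corank 2; j^3 = (x + y)^3 is a perfect cube, so E-series; the 4-jet and mu = 6 give E_6. f is D_5 but g is E_6, hence not right-equivalent.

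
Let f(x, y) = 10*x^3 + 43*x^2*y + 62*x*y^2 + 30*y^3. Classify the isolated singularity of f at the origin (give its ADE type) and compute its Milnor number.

Type D_4, Milnor number mu = 4.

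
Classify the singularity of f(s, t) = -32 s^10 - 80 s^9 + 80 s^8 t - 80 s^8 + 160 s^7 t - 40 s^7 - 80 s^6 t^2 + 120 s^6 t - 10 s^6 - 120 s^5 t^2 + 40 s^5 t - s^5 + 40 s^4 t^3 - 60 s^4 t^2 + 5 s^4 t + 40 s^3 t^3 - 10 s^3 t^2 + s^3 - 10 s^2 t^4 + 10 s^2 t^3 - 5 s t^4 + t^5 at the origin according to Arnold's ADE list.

E_{8}

The Hessian of f at 0 has rank 0. Corank 2; j^3 = s^3 is a perfect cube, so E-series; the 5-jet and mu = 8 give E_8.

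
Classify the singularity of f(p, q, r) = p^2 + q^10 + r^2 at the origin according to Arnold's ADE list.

The Hessian of f at 0 is [[2, 0, 0], [0, 0, 0], [0, 0, 2]] with rank 2, so corank 1. A Groebner basis of the Jacobian ideal J(f) in C{p,q,r} is {q^9, p, r}; counting standard monomials gives mu = 9. Corank 1: A-series; mu = 9 gives A_9.

A_9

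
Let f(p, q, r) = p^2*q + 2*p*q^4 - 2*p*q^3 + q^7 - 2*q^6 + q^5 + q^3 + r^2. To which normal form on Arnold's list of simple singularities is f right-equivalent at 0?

D_{4}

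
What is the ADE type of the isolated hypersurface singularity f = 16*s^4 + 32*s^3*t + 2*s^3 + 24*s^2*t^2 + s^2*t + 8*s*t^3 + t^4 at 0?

The Hessian of f at 0 has rank 0. Corank 2; j^3 = s^2*(2*s + t) has shape L^2 M (L != M), so D-series; mu = 5 gives D_5.

D_5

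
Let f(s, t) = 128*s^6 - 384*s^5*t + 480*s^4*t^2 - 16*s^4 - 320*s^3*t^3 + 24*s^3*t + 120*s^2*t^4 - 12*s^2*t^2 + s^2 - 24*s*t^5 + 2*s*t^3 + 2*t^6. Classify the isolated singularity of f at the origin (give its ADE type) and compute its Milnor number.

The Hessian of f at 0 has rank 1. Corank 1: A-series; mu = 5 gives A_5.

Type A5, Milnor number mu = 5.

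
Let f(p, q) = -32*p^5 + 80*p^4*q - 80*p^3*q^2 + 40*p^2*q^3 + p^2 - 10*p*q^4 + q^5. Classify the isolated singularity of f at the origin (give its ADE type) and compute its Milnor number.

The Hessian of f at 0 is [[2, 0], [0, 0]] with rank 1, so corank 1. A Groebner basis of the Jacobian ideal J(f) in C{p,q} is {q^4, p}; counting standard monomials gives mu = 4. Corank 1: A-series; mu = 4 gives A_4.

Type A_{4}, Milnor number mu = 4.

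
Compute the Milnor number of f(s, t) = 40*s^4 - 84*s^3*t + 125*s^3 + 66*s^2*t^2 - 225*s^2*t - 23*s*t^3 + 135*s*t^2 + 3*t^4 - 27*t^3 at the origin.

7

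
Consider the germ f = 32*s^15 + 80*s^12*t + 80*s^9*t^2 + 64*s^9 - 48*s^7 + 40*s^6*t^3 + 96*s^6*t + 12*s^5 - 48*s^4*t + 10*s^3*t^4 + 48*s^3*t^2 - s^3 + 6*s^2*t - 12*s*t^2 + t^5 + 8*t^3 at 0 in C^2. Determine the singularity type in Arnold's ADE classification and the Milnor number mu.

Type E_8, Milnor number mu = 8.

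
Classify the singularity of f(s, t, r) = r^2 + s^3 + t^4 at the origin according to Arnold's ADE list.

E_6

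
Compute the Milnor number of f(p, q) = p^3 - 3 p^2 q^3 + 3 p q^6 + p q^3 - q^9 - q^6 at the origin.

7

The Hessian of f at 0 is [[0, 0], [0, 0]] with rank 0, so corank 2. A Groebner basis of the Jacobian ideal J(f) in C{p,q} is {p^3, p*q^2, 3*p^2 + q^3}; counting standard monomials gives mu = 7. Corank 2; j^3 = p^3 is a perfect cube, so E-series; the 4-jet and mu = 7 give E_7.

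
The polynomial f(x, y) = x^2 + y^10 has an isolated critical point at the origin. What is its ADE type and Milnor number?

Type A_{9}, Milnor number mu = 9.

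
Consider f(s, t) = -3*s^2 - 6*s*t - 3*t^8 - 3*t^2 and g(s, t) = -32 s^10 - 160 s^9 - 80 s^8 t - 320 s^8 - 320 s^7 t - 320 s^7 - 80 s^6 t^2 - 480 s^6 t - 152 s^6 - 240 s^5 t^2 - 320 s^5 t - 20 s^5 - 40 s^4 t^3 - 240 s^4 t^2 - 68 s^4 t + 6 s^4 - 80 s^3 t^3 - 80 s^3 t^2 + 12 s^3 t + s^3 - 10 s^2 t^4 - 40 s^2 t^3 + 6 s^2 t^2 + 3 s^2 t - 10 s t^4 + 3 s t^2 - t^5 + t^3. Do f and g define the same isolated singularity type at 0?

No.

The Hessian of f at 0 has rank 1. Corank 1: A-series; mu = 7 gives A_7. The Hessian of g at 0 has rank 0. Corank 2; j^3 = (s + t)^3 is a perfect cube, so E-series; the 5-jet and mu = 8 give E_8. f is A_7 but g is E_8, hence not right-equivalent.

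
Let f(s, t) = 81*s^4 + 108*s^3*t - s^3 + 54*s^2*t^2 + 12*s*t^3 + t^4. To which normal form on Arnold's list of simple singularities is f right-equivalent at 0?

E_6

The Hessian of f at 0 has rank 0. Corank 2; j^3 = -s^3 is a perfect cube, so E-series; the 4-jet and mu = 6 give E_6.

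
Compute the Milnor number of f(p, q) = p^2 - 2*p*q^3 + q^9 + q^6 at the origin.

8

The Hessian of f at 0 has rank 1. Corank 1: A-series; mu = 8 gives A_8.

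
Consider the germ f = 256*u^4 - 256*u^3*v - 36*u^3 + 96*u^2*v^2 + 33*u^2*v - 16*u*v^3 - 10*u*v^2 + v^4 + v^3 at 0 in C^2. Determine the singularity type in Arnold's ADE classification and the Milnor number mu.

Type D_5, Milnor number mu = 5.

The Hessian of f at 0 has rank 0. Corank 2; j^3 = -(3*u - v)^2*(4*u - v) has shape L^2 M (L != M), so D-series; mu = 5 gives D_5.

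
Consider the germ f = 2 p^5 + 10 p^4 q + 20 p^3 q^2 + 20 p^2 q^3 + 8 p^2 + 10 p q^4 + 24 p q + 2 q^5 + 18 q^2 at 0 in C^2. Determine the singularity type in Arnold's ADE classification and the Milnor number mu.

The Hessian of f at 0 is [[16, 24], [24, 36]] with rank 1, so corank 1. A Groebner basis of the Jacobian ideal J(f) in C{p,q} is {q^4, p + 3*q/2}; counting standard monomials gives mu = 4. Corank 1: A-series; mu = 4 gives A_4.

Type A_4, Milnor number mu = 4.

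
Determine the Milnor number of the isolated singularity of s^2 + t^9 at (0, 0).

8

The Hessian of f at 0 has rank 1. Corank 1: A-series; mu = 8 gives A_8.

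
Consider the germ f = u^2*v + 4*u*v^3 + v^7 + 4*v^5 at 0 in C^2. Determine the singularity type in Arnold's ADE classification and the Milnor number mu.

Type D_8, Milnor number mu = 8.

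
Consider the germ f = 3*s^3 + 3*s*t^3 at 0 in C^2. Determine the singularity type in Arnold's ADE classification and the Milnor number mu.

Type E7, Milnor number mu = 7.

The Hessian of f at 0 has rank 0. Corank 2; j^3 = 3*s^3 is a perfect cube, so E-series; the 4-jet and mu = 7 give E_7.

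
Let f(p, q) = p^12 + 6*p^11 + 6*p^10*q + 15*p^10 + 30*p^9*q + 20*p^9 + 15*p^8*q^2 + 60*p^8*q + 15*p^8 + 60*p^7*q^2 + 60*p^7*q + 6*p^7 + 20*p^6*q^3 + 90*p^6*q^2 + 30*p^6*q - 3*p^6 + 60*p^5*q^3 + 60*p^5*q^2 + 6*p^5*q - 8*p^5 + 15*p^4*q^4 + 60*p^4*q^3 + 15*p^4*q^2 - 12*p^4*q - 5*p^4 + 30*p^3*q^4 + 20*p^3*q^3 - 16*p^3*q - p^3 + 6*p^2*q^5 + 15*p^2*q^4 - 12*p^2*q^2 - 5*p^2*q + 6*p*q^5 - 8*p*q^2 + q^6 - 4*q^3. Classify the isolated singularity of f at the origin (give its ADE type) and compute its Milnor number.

The Hessian of f at 0 is [[0, 0], [0, 0]] with rank 0, so corank 2. A Groebner basis of the Jacobian ideal J(f) in C{p,q} is {323*p^2/11904 + 1801*p*q/11904 + q^4 + 509*q^3/1488 + 385*q^2/1984, p^3 + 61*p^2/124 + 119*p*q/124 - 2*q^3/31 - 3*q^2/62, p^2*q + p^2/124 + 67*p*q/124 + 2*q^3/31 + 65*q^2/62, -67*p^2/1488 + p*q^2 - 521*p*q/1488 + 119*q^3/186 - 129*q^2/248}; counting standard monomials gives mu = 7. Corank 2; j^3 = -(p + q)*(p + 2*q)^2 has shape L^2 M (L != M), so D-series; mu = 7 gives D_7.

Type D_{7}, Milnor number mu = 7.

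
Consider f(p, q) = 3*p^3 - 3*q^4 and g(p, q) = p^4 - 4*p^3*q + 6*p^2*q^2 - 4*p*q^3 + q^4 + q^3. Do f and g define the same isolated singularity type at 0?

Yes.

The Hessian of f at 0 is [[0, 0], [0, 0]] with rank 0, so corank 2. A Groebner basis of the Jacobian ideal J(f) in C{p,q} is {q^3, p^2}; counting standard monomials gives mu = 6. Corank 2; j^3 = 3*p^3 is a perfect cube, so E-series; the 4-jet and mu = 6 give E_6. The Hessian of g at 0 is [[0, 0], [0, 0]] with rank 0, so corank 2. A Groebner basis of the Jacobian ideal J(g) in C{p,q} is {p^3 - 3*p^2*q, q^2}; counting standard monomials gives mu = 6. Corank 2; j^3 = q^3 is a perfect cube, so E-series; the 4-jet and mu = 6 give E_6. Both have type E_6, hence right-equivalent.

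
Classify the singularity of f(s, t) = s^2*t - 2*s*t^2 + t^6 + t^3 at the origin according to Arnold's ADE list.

D7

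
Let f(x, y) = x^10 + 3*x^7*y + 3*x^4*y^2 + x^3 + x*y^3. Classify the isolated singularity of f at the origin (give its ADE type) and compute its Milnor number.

Type E_{7}, Milnor number mu = 7.

The Hessian of f at 0 is [[0, 0], [0, 0]] with rank 0, so corank 2. A Groebner basis of the Jacobian ideal J(f) in C{x,y} is {x^3, x*y^2, 3*x^2 + y^3}; counting standard monomials gives mu = 7. Corank 2; j^3 = x^3 is a perfect cube, so E-series; the 4-jet and mu = 7 give E_7.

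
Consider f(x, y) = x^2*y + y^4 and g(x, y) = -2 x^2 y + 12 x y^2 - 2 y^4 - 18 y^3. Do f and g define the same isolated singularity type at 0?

Yes.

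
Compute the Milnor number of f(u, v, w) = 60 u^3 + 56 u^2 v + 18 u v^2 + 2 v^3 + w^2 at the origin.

4

The Hessian of f at 0 is [[0, 0, 0], [0, 0, 0], [0, 0, 2]] with rank 1, so corank 2. A Groebner basis of the Jacobian ideal J(f) in C{u,v,w} is {v^3, u^2 - 3*v^2/26, u*v + 9*v^2/26, w}; counting standard monomials gives mu = 4. Corank 2; j^3 = 2*(3*u + v)*(10*u^2 + 6*u*v + v^2) splits into three distinct lines over C (the quadratic factor has nonzero discriminant), so D_4.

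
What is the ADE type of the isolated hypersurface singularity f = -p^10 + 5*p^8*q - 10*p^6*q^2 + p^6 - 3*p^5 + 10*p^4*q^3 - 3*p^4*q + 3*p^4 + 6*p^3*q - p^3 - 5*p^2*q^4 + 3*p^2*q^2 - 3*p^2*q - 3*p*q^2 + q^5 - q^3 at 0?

E_{8}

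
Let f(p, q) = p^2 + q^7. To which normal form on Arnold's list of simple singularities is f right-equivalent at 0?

The Hessian of f at 0 is [[2, 0], [0, 0]] with rank 1, so corank 1. A Groebner basis of the Jacobian ideal J(f) in C{p,q} is {q^6, p}; counting standard monomials gives mu = 6. Corank 1: A-series; mu = 6 gives A_6.

A6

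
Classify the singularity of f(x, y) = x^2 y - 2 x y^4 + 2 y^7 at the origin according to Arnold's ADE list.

D_{8}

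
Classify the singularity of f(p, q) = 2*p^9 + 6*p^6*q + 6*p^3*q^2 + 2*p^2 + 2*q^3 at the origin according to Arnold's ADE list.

The Hessian of f at 0 has rank 1. Corank 1: A-series; mu = 2 gives A_2.

A2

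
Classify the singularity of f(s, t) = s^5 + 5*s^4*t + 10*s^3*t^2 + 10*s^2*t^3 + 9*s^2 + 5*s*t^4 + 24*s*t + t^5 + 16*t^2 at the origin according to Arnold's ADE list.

The Hessian of f at 0 is [[18, 24], [24, 32]] with rank 1, so corank 1. A Groebner basis of the Jacobian ideal J(f) in C{s,t} is {t^4, s + 4*t/3}; counting standard monomials gives mu = 4. Corank 1: A-series; mu = 4 gives A_4.

A_4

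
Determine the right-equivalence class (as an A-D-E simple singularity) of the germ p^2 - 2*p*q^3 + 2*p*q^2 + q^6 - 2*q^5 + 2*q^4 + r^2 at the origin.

The Hessian of f at 0 is [[2, 0, 0], [0, 0, 0], [0, 0, 2]] with rank 2, so corank 1. A Groebner basis of the Jacobian ideal J(f) in C{p,q,r} is {p^2, p*q, p + q^2, r}; counting standard monomials gives mu = 3. Corank 1: A-series; mu = 3 gives A_3.

A_3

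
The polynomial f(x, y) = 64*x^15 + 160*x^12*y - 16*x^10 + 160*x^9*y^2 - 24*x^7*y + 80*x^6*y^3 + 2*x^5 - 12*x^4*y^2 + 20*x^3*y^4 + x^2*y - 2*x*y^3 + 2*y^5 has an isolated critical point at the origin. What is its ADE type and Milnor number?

Type D_{6}, Milnor number mu = 6.

The Hessian of f at 0 is [[0, 0], [0, 0]] with rank 0, so corank 2. A Groebner basis of the Jacobian ideal J(f) in C{x,y} is {x^3, x^2*y, x^2/4 + x*y^2, -x*y + y^3}; counting standard monomials gives mu = 6. Corank 2; j^3 = x^2*y has shape L^2 M (L != M), so D-series; mu = 6 gives D_6.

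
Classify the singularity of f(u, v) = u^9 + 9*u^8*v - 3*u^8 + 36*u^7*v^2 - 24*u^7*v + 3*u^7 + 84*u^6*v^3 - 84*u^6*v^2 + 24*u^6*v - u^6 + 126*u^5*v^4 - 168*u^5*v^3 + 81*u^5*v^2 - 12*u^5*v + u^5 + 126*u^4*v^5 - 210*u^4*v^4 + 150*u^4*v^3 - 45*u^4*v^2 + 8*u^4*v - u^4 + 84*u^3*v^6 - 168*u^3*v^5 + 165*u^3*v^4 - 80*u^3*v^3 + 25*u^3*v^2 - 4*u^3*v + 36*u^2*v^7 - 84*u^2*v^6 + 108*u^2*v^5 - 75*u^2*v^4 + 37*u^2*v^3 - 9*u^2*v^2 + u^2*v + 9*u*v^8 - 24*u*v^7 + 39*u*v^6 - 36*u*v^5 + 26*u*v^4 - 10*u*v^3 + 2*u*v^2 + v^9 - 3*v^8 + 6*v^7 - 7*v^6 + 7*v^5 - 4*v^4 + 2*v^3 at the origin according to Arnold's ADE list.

The Hessian of f at 0 has rank 0. Corank 2; j^3 = v*(u^2 + 2*u*v + 2*v^2) splits into three distinct lines over C (the quadratic factor has nonzero discriminant), so D_4.

D_{4}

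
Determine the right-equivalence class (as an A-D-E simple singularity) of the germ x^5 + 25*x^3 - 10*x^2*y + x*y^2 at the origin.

The Hessian of f at 0 has rank 0. Corank 2; j^3 = x*(5*x - y)^2 has shape L^2 M (L != M), so D-series; mu = 6 gives D_6.

D_{6}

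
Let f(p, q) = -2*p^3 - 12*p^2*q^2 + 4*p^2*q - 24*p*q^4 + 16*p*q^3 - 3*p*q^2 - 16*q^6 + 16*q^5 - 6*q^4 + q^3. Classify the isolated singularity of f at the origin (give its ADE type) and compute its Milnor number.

Type D4, Milnor number mu = 4.

The Hessian of f at 0 is [[0, 0], [0, 0]] with rank 0, so corank 2. A Groebner basis of the Jacobian ideal J(f) in C{p,q} is {q^3, p^2 - 3*q^2/2, p*q - 3*q^2/2}; counting standard monomials gives mu = 4. Corank 2; j^3 = -(p - q)*(2*p^2 - 2*p*q + q^2) splits into three distinct lines over C (the quadratic factor has nonzero discriminant), so D_4.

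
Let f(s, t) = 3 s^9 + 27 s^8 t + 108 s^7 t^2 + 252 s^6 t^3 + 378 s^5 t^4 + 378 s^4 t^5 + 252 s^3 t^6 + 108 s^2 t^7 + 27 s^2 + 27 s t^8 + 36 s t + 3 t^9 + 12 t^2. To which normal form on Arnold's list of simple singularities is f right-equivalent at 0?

A8

The Hessian of f at 0 is [[54, 36], [36, 24]] with rank 1, so corank 1. A Groebner basis of the Jacobian ideal J(f) in C{s,t} is {t^8, s + 2*t/3}; counting standard monomials gives mu = 8. Corank 1: A-series; mu = 8 gives A_8.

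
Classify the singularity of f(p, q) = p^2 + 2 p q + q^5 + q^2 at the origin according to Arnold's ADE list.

A4

The Hessian of f at 0 is [[2, 2], [2, 2]] with rank 1, so corank 1. A Groebner basis of the Jacobian ideal J(f) in C{p,q} is {q^4, p + q}; counting standard monomials gives mu = 4. Corank 1: A-series; mu = 4 gives A_4.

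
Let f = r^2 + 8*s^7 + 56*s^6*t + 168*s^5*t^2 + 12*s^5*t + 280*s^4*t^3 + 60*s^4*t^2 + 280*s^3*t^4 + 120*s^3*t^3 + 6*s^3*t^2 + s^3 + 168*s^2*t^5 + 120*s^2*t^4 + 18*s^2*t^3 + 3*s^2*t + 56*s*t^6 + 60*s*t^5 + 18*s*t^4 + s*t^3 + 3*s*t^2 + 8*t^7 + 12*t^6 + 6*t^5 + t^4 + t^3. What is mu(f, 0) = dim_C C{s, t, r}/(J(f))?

7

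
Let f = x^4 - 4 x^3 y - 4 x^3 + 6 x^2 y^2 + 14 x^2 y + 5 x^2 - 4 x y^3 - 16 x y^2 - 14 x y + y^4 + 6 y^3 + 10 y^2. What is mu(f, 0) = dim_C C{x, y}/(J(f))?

The Hessian of f at 0 is [[10, -14], [-14, 20]] with rank 2, so corank 0. A Groebner basis of the Jacobian ideal J(f) in C{x,y} is {x, y}; counting standard monomials gives mu = 1. Corank 0: nondegenerate Morse point, so A_1.

1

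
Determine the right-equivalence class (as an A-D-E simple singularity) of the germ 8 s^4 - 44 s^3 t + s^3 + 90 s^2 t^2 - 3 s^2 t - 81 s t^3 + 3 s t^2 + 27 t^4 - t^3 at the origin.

The Hessian of f at 0 has rank 0. Corank 2; j^3 = (s - t)^3 is a perfect cube, so E-series; the 4-jet and mu = 7 give E_7.

E7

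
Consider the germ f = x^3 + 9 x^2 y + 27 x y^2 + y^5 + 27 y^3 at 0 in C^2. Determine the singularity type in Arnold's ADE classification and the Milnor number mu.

The Hessian of f at 0 has rank 0. Corank 2; j^3 = (x + 3*y)^3 is a perfect cube, so E-series; the 5-jet and mu = 8 give E_8.

Type E_{8}, Milnor number mu = 8.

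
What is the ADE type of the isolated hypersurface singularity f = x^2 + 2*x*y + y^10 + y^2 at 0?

A_9

The Hessian of f at 0 is [[2, 2], [2, 2]] with rank 1, so corank 1. A Groebner basis of the Jacobian ideal J(f) in C{x,y} is {y^9, x + y}; counting standard monomials gives mu = 9. Corank 1: A-series; mu = 9 gives A_9.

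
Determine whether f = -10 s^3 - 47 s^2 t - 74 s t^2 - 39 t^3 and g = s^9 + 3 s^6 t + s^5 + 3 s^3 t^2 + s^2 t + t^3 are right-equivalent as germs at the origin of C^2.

The Hessian of f at 0 has rank 0. Corank 2; j^3 = -(2*s + 3*t)*(5*s^2 + 16*s*t + 13*t^2) splits into three distinct lines over C (the quadratic factor has nonzero discriminant), so D_4. The Hessian of g at 0 has rank 0. Corank 2; j^3 = t*(s^2 + t^2) splits into three distinct lines over C (the quadratic factor has nonzero discriminant), so D_4. Both have type D_4, hence right-equivalent.

Yes.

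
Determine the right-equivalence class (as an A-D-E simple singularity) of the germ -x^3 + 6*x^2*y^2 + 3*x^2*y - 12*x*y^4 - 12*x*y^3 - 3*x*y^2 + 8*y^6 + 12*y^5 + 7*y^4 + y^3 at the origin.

E6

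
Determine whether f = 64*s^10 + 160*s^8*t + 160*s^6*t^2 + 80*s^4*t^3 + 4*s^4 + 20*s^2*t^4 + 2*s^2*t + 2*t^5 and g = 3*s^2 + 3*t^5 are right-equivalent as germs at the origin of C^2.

No.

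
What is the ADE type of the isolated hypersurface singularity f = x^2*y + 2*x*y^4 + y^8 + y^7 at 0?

The Hessian of f at 0 is [[0, 0], [0, 0]] with rank 0, so corank 2. A Groebner basis of the Jacobian ideal J(f) in C{x,y} is {x^2*y^2, 8*x^2*y + x^2 + x*y^3, x*y + y^4, x^3}; counting standard monomials gives mu = 9. Corank 2; j^3 = x^2*y has shape L^2 M (L != M), so D-series; mu = 9 gives D_9.

D_9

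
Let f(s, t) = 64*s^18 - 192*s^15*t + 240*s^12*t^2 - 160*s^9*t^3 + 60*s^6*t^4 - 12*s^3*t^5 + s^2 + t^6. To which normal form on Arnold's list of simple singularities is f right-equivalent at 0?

A_{5}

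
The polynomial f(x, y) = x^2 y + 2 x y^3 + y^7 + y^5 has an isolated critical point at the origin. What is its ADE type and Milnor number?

Type D_{8}, Milnor number mu = 8.

The Hessian of f at 0 has rank 0. Corank 2; j^3 = x^2*y has shape L^2 M (L != M), so D-series; mu = 8 gives D_8.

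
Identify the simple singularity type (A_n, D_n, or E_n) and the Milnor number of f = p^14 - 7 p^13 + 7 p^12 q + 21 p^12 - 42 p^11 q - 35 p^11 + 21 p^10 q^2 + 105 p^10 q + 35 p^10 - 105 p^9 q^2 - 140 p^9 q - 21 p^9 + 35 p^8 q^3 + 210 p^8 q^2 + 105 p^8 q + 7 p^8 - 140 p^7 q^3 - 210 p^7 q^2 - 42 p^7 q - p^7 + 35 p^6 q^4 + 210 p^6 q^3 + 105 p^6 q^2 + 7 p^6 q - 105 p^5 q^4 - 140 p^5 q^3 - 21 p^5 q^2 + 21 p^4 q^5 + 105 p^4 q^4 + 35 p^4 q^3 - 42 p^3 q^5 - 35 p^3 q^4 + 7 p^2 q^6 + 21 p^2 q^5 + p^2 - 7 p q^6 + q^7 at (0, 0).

Type A6, Milnor number mu = 6.

The Hessian of f at 0 has rank 1. Corank 1: A-series; mu = 6 gives A_6.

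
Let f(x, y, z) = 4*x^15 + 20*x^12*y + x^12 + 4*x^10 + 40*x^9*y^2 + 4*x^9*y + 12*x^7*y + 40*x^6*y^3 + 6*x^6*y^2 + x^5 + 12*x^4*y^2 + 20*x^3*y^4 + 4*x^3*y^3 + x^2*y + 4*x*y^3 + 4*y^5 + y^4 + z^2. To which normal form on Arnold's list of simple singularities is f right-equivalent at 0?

D5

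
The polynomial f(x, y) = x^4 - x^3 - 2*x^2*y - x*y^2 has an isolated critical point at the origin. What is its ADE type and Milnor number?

The Hessian of f at 0 has rank 0. Corank 2; j^3 = -x*(x + y)^2 has shape L^2 M (L != M), so D-series; mu = 5 gives D_5.

Type D_{5}, Milnor number mu = 5.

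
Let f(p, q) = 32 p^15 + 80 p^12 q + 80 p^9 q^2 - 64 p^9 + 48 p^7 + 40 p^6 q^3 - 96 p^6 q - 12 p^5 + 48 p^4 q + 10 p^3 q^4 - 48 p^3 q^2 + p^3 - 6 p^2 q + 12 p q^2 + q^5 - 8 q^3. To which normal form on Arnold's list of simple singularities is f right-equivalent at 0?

The Hessian of f at 0 is [[0, 0], [0, 0]] with rank 0, so corank 2. A Groebner basis of the Jacobian ideal J(f) in C{p,q} is {-p^2/64 + p*q^3 + p*q/16 - q^2/16, q^4, p^3 - 12*p*q^2 + 16*q^3, p^2*q - 4*p*q^2 + 4*q^3}; counting standard monomials gives mu = 8. Corank 2; j^3 = (p - 2*q)^3 is a perfect cube, so E-series; the 5-jet and mu = 8 give E_8.

E_8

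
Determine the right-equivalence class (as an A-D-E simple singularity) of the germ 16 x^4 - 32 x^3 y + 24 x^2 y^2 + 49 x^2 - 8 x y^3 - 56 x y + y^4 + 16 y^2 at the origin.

The Hessian of f at 0 has rank 1. Corank 1: A-series; mu = 3 gives A_3.

A3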